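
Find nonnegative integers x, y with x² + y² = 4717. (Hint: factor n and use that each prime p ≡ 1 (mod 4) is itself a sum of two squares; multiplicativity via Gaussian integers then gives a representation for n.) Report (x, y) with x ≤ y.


Step 1: Factor n = 4717 = 53 · 89.
Step 2: Check the mod-4 condition on each prime factor: 53 ≡ 1 (mod 4), exponent 1; 89 ≡ 1 (mod 4), exponent 1.
All primes ≡ 3 (mod 4) appear to even exponent (or don't appear), so by the two-squares theorem n IS expressible as a sum of two squares.
Step 3: Build a representation. Here n = 53 · 89 is a product of primes ≡ 1 (mod 4). Each prime p ≡ 1 (mod 4) is itself a sum of two squares; find a² by testing p − a² for a perfect square:
  53: 53 − 1² = 52, 53 − 2² = 49 = 7² ⇒ 53 = 2² + 7².
  89: 89 − 1² = 88, 89 − 2² = 85, 89 − 3² = 80, 89 − 4² = 73, 89 − 5² = 64 = 8² ⇒ 89 = 5² + 8².
  Combine using the Brahmagupta–Fibonacci identity (a² + b²)(c² + d²) = (ac − bd)² + (ad + bc)² = (ac + bd)² + (ad − bc)²:
  53 · 89 = 4717: from (2² + 7²)(5² + 8²), take (2·5 − 7·8, 2·8 + 7·5) = (10 − 56, 16 + 35) = (-46, 51); dropping signs (only squares matter) gives (46, 51); check 46² + 51² = 2116 + 2601 = 4717 ✓.
Step 4: Order so x ≤ y and verify: 46² + 51² = 2116 + 2601 = 4717 = n. ✓

n = 4717 = 46² + 51² (one valid representation with x ≤ y).


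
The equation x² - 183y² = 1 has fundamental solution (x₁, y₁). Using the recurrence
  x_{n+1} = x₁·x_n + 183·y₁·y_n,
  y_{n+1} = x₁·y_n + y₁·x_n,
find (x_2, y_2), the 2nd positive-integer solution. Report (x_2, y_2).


Step 1: Find the fundamental solution (x₁, y₁) of x² - 183y² = 1.
  Expand √183 as a continued fraction. a₀ = ⌊√183⌋ = 13; iterate m_{k+1} = d_k·a_k − m_k, d_{k+1} = (183 − m_{k+1}²)/d_k, a_{k+1} = ⌊(a₀ + m_{k+1})/d_{k+1}⌋ (starting m₀ = 0, d₀ = 1), with convergents p_k = a_k·p_{k-1} + p_{k-2}, q_k = a_k·q_{k-1} + q_{k-2} (p₋₁ = 1, q₋₁ = 0):
  k = 0: a₀ = 13; p₀/q₀ = 13/1; p₀² − 183·q₀² = 169 − 183 = -14.
  k = 1: m = 13, d = 14, a = ⌊(13 + 13)/14⌋ = 1; p/q = (1·13 + 1)/(1·1 + 0) = 14/1; p² − 183·q² = 196 − 183 = 13.
  k = 2: m = 1, d = 13, a = ⌊(13 + 1)/13⌋ = 1; p/q = (1·14 + 13)/(1·1 + 1) = 27/2; p² − 183·q² = 729 − 732 = -3.
  k = 3: m = 12, d = 3, a = ⌊(13 + 12)/3⌋ = 8; p/q = (8·27 + 14)/(8·2 + 1) = 230/17; p² − 183·q² = 52900 − 52887 = 13.
  k = 4: m = 12, d = 13, a = ⌊(13 + 12)/13⌋ = 1; p/q = (1·230 + 27)/(1·17 + 2) = 257/19; p² − 183·q² = 66049 − 66063 = -14.
  k = 5: m = 1, d = 14, a = ⌊(13 + 1)/14⌋ = 1; p/q = (1·257 + 230)/(1·19 + 17) = 487/36; p² − 183·q² = 237169 − 237168 = 1.
  The first convergent with p² − 183·q² = 1 gives the fundamental solution (x₁, y₁) = (487, 36).
Step 2: Apply the recurrence (x_{n+1}, y_{n+1}) = (x₁x_n + 183y₁y_n, x₁y_n + y₁x_n) repeatedly.
  From (x_1, y_1) = (487, 36): x_2 = 487·487 + 183·36·36 = 474337; y_2 = 487·36 + 36·487 = 35064.
Step 3: Verify x_2² - 183·y_2² = 224995589569 - 224995589568 = 1 (should be 1). ✓

(x_1, y_1) = (487, 36); (x_2, y_2) = (474337, 35064).


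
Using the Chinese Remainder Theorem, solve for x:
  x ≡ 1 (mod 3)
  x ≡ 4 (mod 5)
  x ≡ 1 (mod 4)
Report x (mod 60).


Moduli 3, 5, 4 are pairwise coprime; by CRT there is a unique solution modulo M = 3 · 5 · 4 = 60.
Solve pairwise, accumulating the modulus:
  Start with x ≡ 1 (mod 3).
  Combine with x ≡ 4 (mod 5): since gcd(3, 5) = 1, we get a unique residue mod 15.
    Write x = 1 + 3·t and substitute into x ≡ 4 (mod 5): 3·t ≡ 4 − 1 = 3 (mod 5).
    The inverse of 3 mod 5 is 2 (since 3·2 = 6 = 1·5 + 1), so t ≡ 2·3 = 6 ≡ 1 (mod 5).
    Then x = 1 + 3·1 = 4, valid modulo lcm(3, 5) = 15: x ≡ 4 (mod 15).
  Combine with x ≡ 1 (mod 4): since gcd(15, 4) = 1, we get a unique residue mod 60.
    Write x = 4 + 15·t and substitute into x ≡ 1 (mod 4): 15·t ≡ 1 − 4 = -3 (mod 4).
    Reduce coefficients mod 4: 3·t ≡ 1 (mod 4).
    The inverse of 3 mod 4 is 3 (since 3·3 = 9 = 2·4 + 1), so t ≡ 3·1 = 3 ≡ 3 (mod 4).
    Then x = 4 + 15·3 = 49, valid modulo lcm(15, 4) = 60: x ≡ 49 (mod 60).
Verify: 49 mod 3 = 1 ✓, 49 mod 5 = 4 ✓, 49 mod 4 = 1 ✓.

x ≡ 49 (mod 60).


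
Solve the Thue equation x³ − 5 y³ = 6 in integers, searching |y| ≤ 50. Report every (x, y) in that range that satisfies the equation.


The equation is x³ - 5y³ = 6. For fixed y, x³ = 5·y³ + 6, so a solution requires the RHS to be a perfect cube.
Strategy: iterate y from -50 to 50, compute RHS = 5·y³ + 6, and check whether it is a (positive or negative) perfect cube.
Check small values of y:
  y = 0: RHS = 6 is not a perfect cube.
  y = 1: RHS = 11 is not a perfect cube.
  y = -1: RHS = 1 = (1)³ ⇒ x = 1 works.
  y = 2: RHS = 46 is not a perfect cube.
  y = -2: RHS = -34 is not a perfect cube.
  y = 3: RHS = 141 is not a perfect cube.
  y = -3: RHS = -129 is not a perfect cube.
Continuing the search up to |y| = 50 finds no further solutions beyond those listed.
Collected solutions: (1, -1).

Solutions (with |y| ≤ 50): (1, -1).


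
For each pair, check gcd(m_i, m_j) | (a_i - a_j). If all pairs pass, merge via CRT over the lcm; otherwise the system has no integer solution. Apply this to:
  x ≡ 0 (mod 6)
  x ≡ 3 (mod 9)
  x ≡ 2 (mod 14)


Moduli 6, 9, 14 are not pairwise coprime, so CRT works modulo lcm(m_i) when all pairwise compatibility conditions hold.
Pairwise compatibility: gcd(m_i, m_j) must divide a_i - a_j for every pair.
Merge one congruence at a time:
  Start: x ≡ 0 (mod 6).
  Combine with x ≡ 3 (mod 9): gcd(6, 9) = 3; 3 - 0 = 3, which IS divisible by 3, so compatible.
    Write x = 0 + 6·t and substitute into x ≡ 3 (mod 9): 6·t ≡ 3 − 0 = 3 (mod 9).
    Divide the congruence (and modulus) by g = 3: 2·t ≡ 1 (mod 3).
    The inverse of 2 mod 3 is 2 (since 2·2 = 4 = 1·3 + 1), so t ≡ 2·1 = 2 ≡ 2 (mod 3).
    Then x = 0 + 6·2 = 12, valid modulo lcm(6, 9) = 18: x ≡ 12 (mod 18).
  Combine with x ≡ 2 (mod 14): gcd(18, 14) = 2; 2 - 12 = -10, which IS divisible by 2, so compatible.
    Write x = 12 + 18·t and substitute into x ≡ 2 (mod 14): 18·t ≡ 2 − 12 = -10 (mod 14).
    Divide the congruence (and modulus) by g = 2: 9·t ≡ -5 (mod 7).
    Reduce coefficients mod 7: 2·t ≡ 2 (mod 7).
    The inverse of 2 mod 7 is 4 (since 2·4 = 8 = 1·7 + 1), so t ≡ 4·2 = 8 ≡ 1 (mod 7).
    Then x = 12 + 18·1 = 30, valid modulo lcm(18, 14) = 126: x ≡ 30 (mod 126).
Verify: 30 mod 6 = 0, 30 mod 9 = 3, 30 mod 14 = 2.

x ≡ 30 (mod 126).


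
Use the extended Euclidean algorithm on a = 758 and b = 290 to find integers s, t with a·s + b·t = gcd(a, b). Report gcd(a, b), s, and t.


Euclidean algorithm on (758, 290) — divide until remainder is 0:
  758 = 2 · 290 + 178
  290 = 1 · 178 + 112
  178 = 1 · 112 + 66
  112 = 1 · 66 + 46
  66 = 1 · 46 + 20
  46 = 2 · 20 + 6
  20 = 3 · 6 + 2
  6 = 3 · 2 + 0
gcd(758, 290) = 2.
Track Bezout coefficients alongside the remainders: start with r₀ = 758 = a·1 + b·0 (s = 1, t = 0) and r₁ = 290 = a·0 + b·1 (s = 0, t = 1); each new remainder r_{k+1} = r_{k-1} − q_k·r_k inherits s_{k+1} = s_{k-1} − q_k·s_k, t_{k+1} = t_{k-1} − q_k·t_k, so r_k = a·s_k + b·t_k at every step:
  q = 2: r = 178, s = 1 − 2·0 = 1, t = 0 − 2·1 = -2  (check: 758·1 + 290·(-2) = 178)
  q = 1: r = 112, s = 0 − 1·1 = -1, t = 1 − 1·(-2) = 3  (check: 758·(-1) + 290·3 = 112)
  q = 1: r = 66, s = 1 − 1·(-1) = 2, t = -2 − 1·3 = -5  (check: 758·2 + 290·(-5) = 66)
  q = 1: r = 46, s = -1 − 1·2 = -3, t = 3 − 1·(-5) = 8  (check: 758·(-3) + 290·8 = 46)
  q = 1: r = 20, s = 2 − 1·(-3) = 5, t = -5 − 1·8 = -13  (check: 758·5 + 290·(-13) = 20)
  q = 2: r = 6, s = -3 − 2·5 = -13, t = 8 − 2·(-13) = 34  (check: 758·(-13) + 290·34 = 6)
  q = 3: r = 2, s = 5 − 3·(-13) = 44, t = -13 − 3·34 = -115  (check: 758·44 + 290·(-115) = 2)
The row with r = 2 (the gcd) gives the Bezout coefficients s = 44, t = -115.
Result: 758 · (44) + 290 · (-115) = 2.

gcd(758, 290) = 2; s = 44, t = -115 (check: 758·44 + 290·(-115) = 2).


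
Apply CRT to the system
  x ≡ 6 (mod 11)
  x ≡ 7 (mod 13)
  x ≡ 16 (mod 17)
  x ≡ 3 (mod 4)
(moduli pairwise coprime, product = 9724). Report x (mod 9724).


Product of moduli M = 11 · 13 · 17 · 4 = 9724.
Merge one congruence at a time:
  Start: x ≡ 6 (mod 11).
  Combine with x ≡ 7 (mod 13); new modulus lcm = 143.
    Write x = 6 + 11·t and substitute into x ≡ 7 (mod 13): 11·t ≡ 7 − 6 = 1 (mod 13).
    The inverse of 11 mod 13 is 6 (since 11·6 = 66 = 5·13 + 1), so t ≡ 6·1 = 6 ≡ 6 (mod 13).
    Then x = 6 + 11·6 = 72, valid modulo lcm(11, 13) = 143: x ≡ 72 (mod 143).
  Combine with x ≡ 16 (mod 17); new modulus lcm = 2431.
    Write x = 72 + 143·t and substitute into x ≡ 16 (mod 17): 143·t ≡ 16 − 72 = -56 (mod 17).
    Reduce coefficients mod 17: 7·t ≡ 12 (mod 17).
    The inverse of 7 mod 17 is 5 (since 7·5 = 35 = 2·17 + 1), so t ≡ 5·12 = 60 ≡ 9 (mod 17).
    Then x = 72 + 143·9 = 1359, valid modulo lcm(143, 17) = 2431: x ≡ 1359 (mod 2431).
  Combine with x ≡ 3 (mod 4); new modulus lcm = 9724.
    Write x = 1359 + 2431·t and substitute into x ≡ 3 (mod 4): 2431·t ≡ 3 − 1359 = -1356 (mod 4).
    Reduce coefficients mod 4: 3·t ≡ 0 (mod 4).
    The inverse of 3 mod 4 is 3 (since 3·3 = 9 = 2·4 + 1), so t ≡ 3·0 = 0 ≡ 0 (mod 4).
    Then x = 1359 + 2431·0 = 1359, valid modulo lcm(2431, 4) = 9724: x ≡ 1359 (mod 9724).
Verify against each original: 1359 mod 11 = 6, 1359 mod 13 = 7, 1359 mod 17 = 16, 1359 mod 4 = 3.

x ≡ 1359 (mod 9724).


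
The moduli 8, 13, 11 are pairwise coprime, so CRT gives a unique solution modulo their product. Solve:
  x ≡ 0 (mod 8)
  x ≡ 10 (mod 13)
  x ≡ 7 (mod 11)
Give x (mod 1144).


Moduli 8, 13, 11 are pairwise coprime; by CRT there is a unique solution modulo M = 8 · 13 · 11 = 1144.
Solve pairwise, accumulating the modulus:
  Start with x ≡ 0 (mod 8).
  Combine with x ≡ 10 (mod 13): since gcd(8, 13) = 1, we get a unique residue mod 104.
    Write x = 0 + 8·t and substitute into x ≡ 10 (mod 13): 8·t ≡ 10 − 0 = 10 (mod 13).
    The inverse of 8 mod 13 is 5 (since 8·5 = 40 = 3·13 + 1), so t ≡ 5·10 = 50 ≡ 11 (mod 13).
    Then x = 0 + 8·11 = 88, valid modulo lcm(8, 13) = 104: x ≡ 88 (mod 104).
  Combine with x ≡ 7 (mod 11): since gcd(104, 11) = 1, we get a unique residue mod 1144.
    Write x = 88 + 104·t and substitute into x ≡ 7 (mod 11): 104·t ≡ 7 − 88 = -81 (mod 11).
    Reduce coefficients mod 11: 5·t ≡ 7 (mod 11).
    The inverse of 5 mod 11 is 9 (since 5·9 = 45 = 4·11 + 1), so t ≡ 9·7 = 63 ≡ 8 (mod 11).
    Then x = 88 + 104·8 = 920, valid modulo lcm(104, 11) = 1144: x ≡ 920 (mod 1144).
Verify: 920 mod 8 = 0 ✓, 920 mod 13 = 10 ✓, 920 mod 11 = 7 ✓.

x ≡ 920 (mod 1144).


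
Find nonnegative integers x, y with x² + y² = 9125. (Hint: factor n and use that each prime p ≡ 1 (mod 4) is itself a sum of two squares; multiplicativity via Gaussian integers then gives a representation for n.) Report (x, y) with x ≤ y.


Step 1: Factor n = 9125 = 5^3 · 73.
Step 2: Check the mod-4 condition on each prime factor: 5 ≡ 1 (mod 4), exponent 3; 73 ≡ 1 (mod 4), exponent 1.
All primes ≡ 3 (mod 4) appear to even exponent (or don't appear), so by the two-squares theorem n IS expressible as a sum of two squares.
Step 3: Build a representation. Group n = k² · m with k = 5 and m = 5 · 73 = 365 (a product of primes ≡ 1 (mod 4)); a representation of m scales to one of n via (k·x)² + (k·y)² = k²(x² + y²). Each prime p ≡ 1 (mod 4) is itself a sum of two squares; find a² by testing p − a² for a perfect square:
  5: 5 − 1² = 4 = 2² ⇒ 5 = 1² + 2².
  73: 73 − 1² = 72, 73 − 2² = 69, 73 − 3² = 64 = 8² ⇒ 73 = 3² + 8².
  Combine using the Brahmagupta–Fibonacci identity (a² + b²)(c² + d²) = (ac − bd)² + (ad + bc)² = (ac + bd)² + (ad − bc)²:
  5 · 73 = 365: from (1² + 2²)(3² + 8²), take (1·3 − 2·8, 1·8 + 2·3) = (3 − 16, 8 + 6) = (-13, 14); dropping signs (only squares matter) gives (13, 14); check 13² + 14² = 169 + 196 = 365 ✓.
  Scale by k = 5: (5·13, 5·14) = (65, 70).
Step 4: Order so x ≤ y and verify: 65² + 70² = 4225 + 4900 = 9125 = n. ✓

n = 9125 = 65² + 70² (one valid representation with x ≤ y).


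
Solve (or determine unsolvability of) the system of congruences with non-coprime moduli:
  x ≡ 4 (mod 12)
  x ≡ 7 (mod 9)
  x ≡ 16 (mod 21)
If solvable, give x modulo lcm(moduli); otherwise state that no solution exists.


Moduli 12, 9, 21 are not pairwise coprime, so CRT works modulo lcm(m_i) when all pairwise compatibility conditions hold.
Pairwise compatibility: gcd(m_i, m_j) must divide a_i - a_j for every pair.
Merge one congruence at a time:
  Start: x ≡ 4 (mod 12).
  Combine with x ≡ 7 (mod 9): gcd(12, 9) = 3; 7 - 4 = 3, which IS divisible by 3, so compatible.
    Write x = 4 + 12·t and substitute into x ≡ 7 (mod 9): 12·t ≡ 7 − 4 = 3 (mod 9).
    Divide the congruence (and modulus) by g = 3: 4·t ≡ 1 (mod 3).
    Reduce coefficients mod 3: 1·t ≡ 1 (mod 3).
    So t ≡ 1 (mod 3).
    Then x = 4 + 12·1 = 16, valid modulo lcm(12, 9) = 36: x ≡ 16 (mod 36).
  Combine with x ≡ 16 (mod 21): gcd(36, 21) = 3; 16 - 16 = 0, which IS divisible by 3, so compatible.
    Write x = 16 + 36·t and substitute into x ≡ 16 (mod 21): 36·t ≡ 16 − 16 = 0 (mod 21).
    Divide the congruence (and modulus) by g = 3: 12·t ≡ 0 (mod 7).
    Reduce coefficients mod 7: 5·t ≡ 0 (mod 7).
    The inverse of 5 mod 7 is 3 (since 5·3 = 15 = 2·7 + 1), so t ≡ 3·0 = 0 ≡ 0 (mod 7).
    Then x = 16 + 36·0 = 16, valid modulo lcm(36, 21) = 252: x ≡ 16 (mod 252).
Verify: 16 mod 12 = 4, 16 mod 9 = 7, 16 mod 21 = 16.

x ≡ 16 (mod 252).


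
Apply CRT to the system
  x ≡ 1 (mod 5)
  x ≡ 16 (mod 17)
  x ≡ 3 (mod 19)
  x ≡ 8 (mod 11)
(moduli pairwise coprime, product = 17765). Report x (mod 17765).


Product of moduli M = 5 · 17 · 19 · 11 = 17765.
Merge one congruence at a time:
  Start: x ≡ 1 (mod 5).
  Combine with x ≡ 16 (mod 17); new modulus lcm = 85.
    Write x = 1 + 5·t and substitute into x ≡ 16 (mod 17): 5·t ≡ 16 − 1 = 15 (mod 17).
    The inverse of 5 mod 17 is 7 (since 5·7 = 35 = 2·17 + 1), so t ≡ 7·15 = 105 ≡ 3 (mod 17).
    Then x = 1 + 5·3 = 16, valid modulo lcm(5, 17) = 85: x ≡ 16 (mod 85).
  Combine with x ≡ 3 (mod 19); new modulus lcm = 1615.
    Write x = 16 + 85·t and substitute into x ≡ 3 (mod 19): 85·t ≡ 3 − 16 = -13 (mod 19).
    Reduce coefficients mod 19: 9·t ≡ 6 (mod 19).
    The inverse of 9 mod 19 is 17 (since 9·17 = 153 = 8·19 + 1), so t ≡ 17·6 = 102 ≡ 7 (mod 19).
    Then x = 16 + 85·7 = 611, valid modulo lcm(85, 19) = 1615: x ≡ 611 (mod 1615).
  Combine with x ≡ 8 (mod 11); new modulus lcm = 17765.
    Write x = 611 + 1615·t and substitute into x ≡ 8 (mod 11): 1615·t ≡ 8 − 611 = -603 (mod 11).
    Reduce coefficients mod 11: 9·t ≡ 2 (mod 11).
    The inverse of 9 mod 11 is 5 (since 9·5 = 45 = 4·11 + 1), so t ≡ 5·2 = 10 ≡ 10 (mod 11).
    Then x = 611 + 1615·10 = 16761, valid modulo lcm(1615, 11) = 17765: x ≡ 16761 (mod 17765).
Verify against each original: 16761 mod 5 = 1, 16761 mod 17 = 16, 16761 mod 19 = 3, 16761 mod 11 = 8.

x ≡ 16761 (mod 17765).


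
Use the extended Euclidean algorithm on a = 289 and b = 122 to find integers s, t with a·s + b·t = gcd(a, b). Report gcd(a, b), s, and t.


Euclidean algorithm on (289, 122) — divide until remainder is 0:
  289 = 2 · 122 + 45
  122 = 2 · 45 + 32
  45 = 1 · 32 + 13
  32 = 2 · 13 + 6
  13 = 2 · 6 + 1
  6 = 6 · 1 + 0
gcd(289, 122) = 1.
Track Bezout coefficients alongside the remainders: start with r₀ = 289 = a·1 + b·0 (s = 1, t = 0) and r₁ = 122 = a·0 + b·1 (s = 0, t = 1); each new remainder r_{k+1} = r_{k-1} − q_k·r_k inherits s_{k+1} = s_{k-1} − q_k·s_k, t_{k+1} = t_{k-1} − q_k·t_k, so r_k = a·s_k + b·t_k at every step:
  q = 2: r = 45, s = 1 − 2·0 = 1, t = 0 − 2·1 = -2  (check: 289·1 + 122·(-2) = 45)
  q = 2: r = 32, s = 0 − 2·1 = -2, t = 1 − 2·(-2) = 5  (check: 289·(-2) + 122·5 = 32)
  q = 1: r = 13, s = 1 − 1·(-2) = 3, t = -2 − 1·5 = -7  (check: 289·3 + 122·(-7) = 13)
  q = 2: r = 6, s = -2 − 2·3 = -8, t = 5 − 2·(-7) = 19  (check: 289·(-8) + 122·19 = 6)
  q = 2: r = 1, s = 3 − 2·(-8) = 19, t = -7 − 2·19 = -45  (check: 289·19 + 122·(-45) = 1)
The row with r = 1 (the gcd) gives the Bezout coefficients s = 19, t = -45.
Result: 289 · (19) + 122 · (-45) = 1.

gcd(289, 122) = 1; s = 19, t = -45 (check: 289·19 + 122·(-45) = 1).


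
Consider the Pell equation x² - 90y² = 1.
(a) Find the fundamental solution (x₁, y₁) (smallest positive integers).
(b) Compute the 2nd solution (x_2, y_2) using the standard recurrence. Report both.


Step 1: Find the fundamental solution (x₁, y₁) of x² - 90y² = 1.
  Expand √90 as a continued fraction. a₀ = ⌊√90⌋ = 9; iterate m_{k+1} = d_k·a_k − m_k, d_{k+1} = (90 − m_{k+1}²)/d_k, a_{k+1} = ⌊(a₀ + m_{k+1})/d_{k+1}⌋ (starting m₀ = 0, d₀ = 1), with convergents p_k = a_k·p_{k-1} + p_{k-2}, q_k = a_k·q_{k-1} + q_{k-2} (p₋₁ = 1, q₋₁ = 0):
  k = 0: a₀ = 9; p₀/q₀ = 9/1; p₀² − 90·q₀² = 81 − 90 = -9.
  k = 1: m = 9, d = 9, a = ⌊(9 + 9)/9⌋ = 2; p/q = (2·9 + 1)/(2·1 + 0) = 19/2; p² − 90·q² = 361 − 360 = 1.
  The first convergent with p² − 90·q² = 1 gives the fundamental solution (x₁, y₁) = (19, 2).
Step 2: Apply the recurrence (x_{n+1}, y_{n+1}) = (x₁x_n + 90y₁y_n, x₁y_n + y₁x_n) repeatedly.
  From (x_1, y_1) = (19, 2): x_2 = 19·19 + 90·2·2 = 721; y_2 = 19·2 + 2·19 = 76.
Step 3: Verify x_2² - 90·y_2² = 519841 - 519840 = 1 (should be 1). ✓

(x_1, y_1) = (19, 2); (x_2, y_2) = (721, 76).


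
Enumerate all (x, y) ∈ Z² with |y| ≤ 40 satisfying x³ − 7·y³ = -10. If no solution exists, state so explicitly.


The equation is x³ - 7y³ = -10. For fixed y, x³ = 7·y³ − 10, so a solution requires the RHS to be a perfect cube.
Strategy: iterate y from -40 to 40, compute RHS = 7·y³ − 10, and check whether it is a (positive or negative) perfect cube.
Check small values of y:
  y = 0: RHS = -10 is not a perfect cube.
  y = 1: RHS = -3 is not a perfect cube.
  y = -1: RHS = -17 is not a perfect cube.
  y = 2: RHS = 46 is not a perfect cube.
  y = -2: RHS = -66 is not a perfect cube.
  y = 3: RHS = 179 is not a perfect cube.
  y = -3: RHS = -199 is not a perfect cube.
Continuing the search up to |y| = 40 finds no solutions either.
No (x, y) in the scanned range satisfies the equation.

No integer solutions with |y| ≤ 40.


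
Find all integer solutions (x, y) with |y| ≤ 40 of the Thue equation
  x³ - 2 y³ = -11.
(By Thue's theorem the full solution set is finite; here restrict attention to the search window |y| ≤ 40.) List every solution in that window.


The equation is x³ - 2y³ = -11. For fixed y, x³ = 2·y³ − 11, so a solution requires the RHS to be a perfect cube.
Strategy: iterate y from -40 to 40, compute RHS = 2·y³ − 11, and check whether it is a (positive or negative) perfect cube.
Check small values of y:
  y = 0: RHS = -11 is not a perfect cube.
  y = 1: RHS = -9 is not a perfect cube.
  y = -1: RHS = -13 is not a perfect cube.
  y = 2: RHS = 5 is not a perfect cube.
  y = -2: RHS = -27 = (-3)³ ⇒ x = -3 works.
  y = 3: RHS = 43 is not a perfect cube.
  y = -3: RHS = -65 is not a perfect cube.
Continuing the search up to |y| = 40 finds no further solutions beyond those listed.
Collected solutions: (-3, -2).

Solutions (with |y| ≤ 40): (-3, -2).


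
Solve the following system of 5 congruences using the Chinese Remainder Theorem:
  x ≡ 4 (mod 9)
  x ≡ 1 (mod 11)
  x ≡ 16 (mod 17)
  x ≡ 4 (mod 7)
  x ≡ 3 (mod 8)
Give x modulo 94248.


Product of moduli M = 9 · 11 · 17 · 7 · 8 = 94248.
Merge one congruence at a time:
  Start: x ≡ 4 (mod 9).
  Combine with x ≡ 1 (mod 11); new modulus lcm = 99.
    Write x = 4 + 9·t and substitute into x ≡ 1 (mod 11): 9·t ≡ 1 − 4 = -3 (mod 11).
    Reduce coefficients mod 11: 9·t ≡ 8 (mod 11).
    The inverse of 9 mod 11 is 5 (since 9·5 = 45 = 4·11 + 1), so t ≡ 5·8 = 40 ≡ 7 (mod 11).
    Then x = 4 + 9·7 = 67, valid modulo lcm(9, 11) = 99: x ≡ 67 (mod 99).
  Combine with x ≡ 16 (mod 17); new modulus lcm = 1683.
    Write x = 67 + 99·t and substitute into x ≡ 16 (mod 17): 99·t ≡ 16 − 67 = -51 (mod 17).
    Reduce coefficients mod 17: 14·t ≡ 0 (mod 17).
    The inverse of 14 mod 17 is 11 (since 14·11 = 154 = 9·17 + 1), so t ≡ 11·0 = 0 ≡ 0 (mod 17).
    Then x = 67 + 99·0 = 67, valid modulo lcm(99, 17) = 1683: x ≡ 67 (mod 1683).
  Combine with x ≡ 4 (mod 7); new modulus lcm = 11781.
    Write x = 67 + 1683·t and substitute into x ≡ 4 (mod 7): 1683·t ≡ 4 − 67 = -63 (mod 7).
    Reduce coefficients mod 7: 3·t ≡ 0 (mod 7).
    The inverse of 3 mod 7 is 5 (since 3·5 = 15 = 2·7 + 1), so t ≡ 5·0 = 0 ≡ 0 (mod 7).
    Then x = 67 + 1683·0 = 67, valid modulo lcm(1683, 7) = 11781: x ≡ 67 (mod 11781).
  Combine with x ≡ 3 (mod 8); new modulus lcm = 94248.
    Write x = 67 + 11781·t and substitute into x ≡ 3 (mod 8): 11781·t ≡ 3 − 67 = -64 (mod 8).
    Reduce coefficients mod 8: 5·t ≡ 0 (mod 8).
    The inverse of 5 mod 8 is 5 (since 5·5 = 25 = 3·8 + 1), so t ≡ 5·0 = 0 ≡ 0 (mod 8).
    Then x = 67 + 11781·0 = 67, valid modulo lcm(11781, 8) = 94248: x ≡ 67 (mod 94248).
Verify against each original: 67 mod 9 = 4, 67 mod 11 = 1, 67 mod 17 = 16, 67 mod 7 = 4, 67 mod 8 = 3.

x ≡ 67 (mod 94248).


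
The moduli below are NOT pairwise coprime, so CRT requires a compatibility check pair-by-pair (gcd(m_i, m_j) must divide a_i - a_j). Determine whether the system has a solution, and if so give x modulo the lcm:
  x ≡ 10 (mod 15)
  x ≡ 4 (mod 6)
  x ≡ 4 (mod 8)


Moduli 15, 6, 8 are not pairwise coprime, so CRT works modulo lcm(m_i) when all pairwise compatibility conditions hold.
Pairwise compatibility: gcd(m_i, m_j) must divide a_i - a_j for every pair.
Merge one congruence at a time:
  Start: x ≡ 10 (mod 15).
  Combine with x ≡ 4 (mod 6): gcd(15, 6) = 3; 4 - 10 = -6, which IS divisible by 3, so compatible.
    Write x = 10 + 15·t and substitute into x ≡ 4 (mod 6): 15·t ≡ 4 − 10 = -6 (mod 6).
    Divide the congruence (and modulus) by g = 3: 5·t ≡ -2 (mod 2).
    Reduce coefficients mod 2: 1·t ≡ 0 (mod 2).
    So t ≡ 0 (mod 2).
    Then x = 10 + 15·0 = 10, valid modulo lcm(15, 6) = 30: x ≡ 10 (mod 30).
  Combine with x ≡ 4 (mod 8): gcd(30, 8) = 2; 4 - 10 = -6, which IS divisible by 2, so compatible.
    Write x = 10 + 30·t and substitute into x ≡ 4 (mod 8): 30·t ≡ 4 − 10 = -6 (mod 8).
    Divide the congruence (and modulus) by g = 2: 15·t ≡ -3 (mod 4).
    Reduce coefficients mod 4: 3·t ≡ 1 (mod 4).
    The inverse of 3 mod 4 is 3 (since 3·3 = 9 = 2·4 + 1), so t ≡ 3·1 = 3 ≡ 3 (mod 4).
    Then x = 10 + 30·3 = 100, valid modulo lcm(30, 8) = 120: x ≡ 100 (mod 120).
Verify: 100 mod 15 = 10, 100 mod 6 = 4, 100 mod 8 = 4.

x ≡ 100 (mod 120).


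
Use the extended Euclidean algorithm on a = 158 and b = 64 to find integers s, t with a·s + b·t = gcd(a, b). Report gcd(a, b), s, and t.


Euclidean algorithm on (158, 64) — divide until remainder is 0:
  158 = 2 · 64 + 30
  64 = 2 · 30 + 4
  30 = 7 · 4 + 2
  4 = 2 · 2 + 0
gcd(158, 64) = 2.
Track Bezout coefficients alongside the remainders: start with r₀ = 158 = a·1 + b·0 (s = 1, t = 0) and r₁ = 64 = a·0 + b·1 (s = 0, t = 1); each new remainder r_{k+1} = r_{k-1} − q_k·r_k inherits s_{k+1} = s_{k-1} − q_k·s_k, t_{k+1} = t_{k-1} − q_k·t_k, so r_k = a·s_k + b·t_k at every step:
  q = 2: r = 30, s = 1 − 2·0 = 1, t = 0 − 2·1 = -2  (check: 158·1 + 64·(-2) = 30)
  q = 2: r = 4, s = 0 − 2·1 = -2, t = 1 − 2·(-2) = 5  (check: 158·(-2) + 64·5 = 4)
  q = 7: r = 2, s = 1 − 7·(-2) = 15, t = -2 − 7·5 = -37  (check: 158·15 + 64·(-37) = 2)
The row with r = 2 (the gcd) gives the Bezout coefficients s = 15, t = -37.
Result: 158 · (15) + 64 · (-37) = 2.

gcd(158, 64) = 2; s = 15, t = -37 (check: 158·15 + 64·(-37) = 2).


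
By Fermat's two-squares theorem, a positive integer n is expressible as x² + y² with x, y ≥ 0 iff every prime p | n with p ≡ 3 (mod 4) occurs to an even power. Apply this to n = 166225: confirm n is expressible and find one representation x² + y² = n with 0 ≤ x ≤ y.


Step 1: Factor n = 166225 = 5^2 · 61 · 109.
Step 2: Check the mod-4 condition on each prime factor: 5 ≡ 1 (mod 4), exponent 2; 61 ≡ 1 (mod 4), exponent 1; 109 ≡ 1 (mod 4), exponent 1.
All primes ≡ 3 (mod 4) appear to even exponent (or don't appear), so by the two-squares theorem n IS expressible as a sum of two squares.
Step 3: Build a representation. Group n = k² · m with k = 5 and m = 61 · 109 = 6649 (a product of primes ≡ 1 (mod 4)); a representation of m scales to one of n via (k·x)² + (k·y)² = k²(x² + y²). Each prime p ≡ 1 (mod 4) is itself a sum of two squares; find a² by testing p − a² for a perfect square:
  61: 61 − 1² = 60, 61 − 2² = 57, 61 − 3² = 52, 61 − 4² = 45, 61 − 5² = 36 = 6² ⇒ 61 = 5² + 6².
  109: 109 − 1² = 108, 109 − 2² = 105, 109 − 3² = 100 = 10² ⇒ 109 = 3² + 10².
  Combine using the Brahmagupta–Fibonacci identity (a² + b²)(c² + d²) = (ac − bd)² + (ad + bc)² = (ac + bd)² + (ad − bc)²:
  61 · 109 = 6649: from (5² + 6²)(3² + 10²), take (5·3 − 6·10, 5·10 + 6·3) = (15 − 60, 50 + 18) = (-45, 68); dropping signs (only squares matter) gives (45, 68); check 45² + 68² = 2025 + 4624 = 6649 ✓.
  Scale by k = 5: (5·45, 5·68) = (225, 340).
Step 4: Order so x ≤ y and verify: 225² + 340² = 50625 + 115600 = 166225 = n. ✓

n = 166225 = 225² + 340² (one valid representation with x ≤ y).


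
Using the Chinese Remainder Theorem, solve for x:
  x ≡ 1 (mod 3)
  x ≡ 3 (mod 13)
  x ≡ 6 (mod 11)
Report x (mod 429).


Moduli 3, 13, 11 are pairwise coprime; by CRT there is a unique solution modulo M = 3 · 13 · 11 = 429.
Solve pairwise, accumulating the modulus:
  Start with x ≡ 1 (mod 3).
  Combine with x ≡ 3 (mod 13): since gcd(3, 13) = 1, we get a unique residue mod 39.
    Write x = 1 + 3·t and substitute into x ≡ 3 (mod 13): 3·t ≡ 3 − 1 = 2 (mod 13).
    The inverse of 3 mod 13 is 9 (since 3·9 = 27 = 2·13 + 1), so t ≡ 9·2 = 18 ≡ 5 (mod 13).
    Then x = 1 + 3·5 = 16, valid modulo lcm(3, 13) = 39: x ≡ 16 (mod 39).
  Combine with x ≡ 6 (mod 11): since gcd(39, 11) = 1, we get a unique residue mod 429.
    Write x = 16 + 39·t and substitute into x ≡ 6 (mod 11): 39·t ≡ 6 − 16 = -10 (mod 11).
    Reduce coefficients mod 11: 6·t ≡ 1 (mod 11).
    The inverse of 6 mod 11 is 2 (since 6·2 = 12 = 1·11 + 1), so t ≡ 2·1 = 2 ≡ 2 (mod 11).
    Then x = 16 + 39·2 = 94, valid modulo lcm(39, 11) = 429: x ≡ 94 (mod 429).
Verify: 94 mod 3 = 1 ✓, 94 mod 13 = 3 ✓, 94 mod 11 = 6 ✓.

x ≡ 94 (mod 429).


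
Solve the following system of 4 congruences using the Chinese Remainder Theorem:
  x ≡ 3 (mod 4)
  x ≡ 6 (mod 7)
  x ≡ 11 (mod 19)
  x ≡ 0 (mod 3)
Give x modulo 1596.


Product of moduli M = 4 · 7 · 19 · 3 = 1596.
Merge one congruence at a time:
  Start: x ≡ 3 (mod 4).
  Combine with x ≡ 6 (mod 7); new modulus lcm = 28.
    Write x = 3 + 4·t and substitute into x ≡ 6 (mod 7): 4·t ≡ 6 − 3 = 3 (mod 7).
    The inverse of 4 mod 7 is 2 (since 4·2 = 8 = 1·7 + 1), so t ≡ 2·3 = 6 ≡ 6 (mod 7).
    Then x = 3 + 4·6 = 27, valid modulo lcm(4, 7) = 28: x ≡ 27 (mod 28).
  Combine with x ≡ 11 (mod 19); new modulus lcm = 532.
    Write x = 27 + 28·t and substitute into x ≡ 11 (mod 19): 28·t ≡ 11 − 27 = -16 (mod 19).
    Reduce coefficients mod 19: 9·t ≡ 3 (mod 19).
    The inverse of 9 mod 19 is 17 (since 9·17 = 153 = 8·19 + 1), so t ≡ 17·3 = 51 ≡ 13 (mod 19).
    Then x = 27 + 28·13 = 391, valid modulo lcm(28, 19) = 532: x ≡ 391 (mod 532).
  Combine with x ≡ 0 (mod 3); new modulus lcm = 1596.
    Write x = 391 + 532·t and substitute into x ≡ 0 (mod 3): 532·t ≡ 0 − 391 = -391 (mod 3).
    Reduce coefficients mod 3: 1·t ≡ 2 (mod 3).
    So t ≡ 2 (mod 3).
    Then x = 391 + 532·2 = 1455, valid modulo lcm(532, 3) = 1596: x ≡ 1455 (mod 1596).
Verify against each original: 1455 mod 4 = 3, 1455 mod 7 = 6, 1455 mod 19 = 11, 1455 mod 3 = 0.

x ≡ 1455 (mod 1596).


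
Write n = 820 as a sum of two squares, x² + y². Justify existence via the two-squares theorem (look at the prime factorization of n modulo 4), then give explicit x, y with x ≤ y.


Step 1: Factor n = 820 = 2^2 · 5 · 41.
Step 2: Check the mod-4 condition on each prime factor: 2 = 2 (special); 5 ≡ 1 (mod 4), exponent 1; 41 ≡ 1 (mod 4), exponent 1.
All primes ≡ 3 (mod 4) appear to even exponent (or don't appear), so by the two-squares theorem n IS expressible as a sum of two squares.
Step 3: Build a representation. Group n = k² · m with k = 2 and m = 5 · 41 = 205 (a product of primes ≡ 1 (mod 4)); a representation of m scales to one of n via (k·x)² + (k·y)² = k²(x² + y²). Each prime p ≡ 1 (mod 4) is itself a sum of two squares; find a² by testing p − a² for a perfect square:
  5: 5 − 1² = 4 = 2² ⇒ 5 = 1² + 2².
  41: 41 − 1² = 40, 41 − 2² = 37, 41 − 3² = 32, 41 − 4² = 25 = 5² ⇒ 41 = 4² + 5².
  Combine using the Brahmagupta–Fibonacci identity (a² + b²)(c² + d²) = (ac − bd)² + (ad + bc)² = (ac + bd)² + (ad − bc)²:
  5 · 41 = 205: from (1² + 2²)(4² + 5²), take (1·4 − 2·5, 1·5 + 2·4) = (4 − 10, 5 + 8) = (-6, 13); dropping signs (only squares matter) gives (6, 13); check 6² + 13² = 36 + 169 = 205 ✓.
  Scale by k = 2: (2·6, 2·13) = (12, 26).
Step 4: Order so x ≤ y and verify: 12² + 26² = 144 + 676 = 820 = n. ✓

n = 820 = 12² + 26² (one valid representation with x ≤ y).


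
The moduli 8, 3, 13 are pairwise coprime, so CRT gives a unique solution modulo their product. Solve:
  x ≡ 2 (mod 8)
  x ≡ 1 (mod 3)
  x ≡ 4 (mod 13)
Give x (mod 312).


Moduli 8, 3, 13 are pairwise coprime; by CRT there is a unique solution modulo M = 8 · 3 · 13 = 312.
Solve pairwise, accumulating the modulus:
  Start with x ≡ 2 (mod 8).
  Combine with x ≡ 1 (mod 3): since gcd(8, 3) = 1, we get a unique residue mod 24.
    Write x = 2 + 8·t and substitute into x ≡ 1 (mod 3): 8·t ≡ 1 − 2 = -1 (mod 3).
    Reduce coefficients mod 3: 2·t ≡ 2 (mod 3).
    The inverse of 2 mod 3 is 2 (since 2·2 = 4 = 1·3 + 1), so t ≡ 2·2 = 4 ≡ 1 (mod 3).
    Then x = 2 + 8·1 = 10, valid modulo lcm(8, 3) = 24: x ≡ 10 (mod 24).
  Combine with x ≡ 4 (mod 13): since gcd(24, 13) = 1, we get a unique residue mod 312.
    Write x = 10 + 24·t and substitute into x ≡ 4 (mod 13): 24·t ≡ 4 − 10 = -6 (mod 13).
    Reduce coefficients mod 13: 11·t ≡ 7 (mod 13).
    The inverse of 11 mod 13 is 6 (since 11·6 = 66 = 5·13 + 1), so t ≡ 6·7 = 42 ≡ 3 (mod 13).
    Then x = 10 + 24·3 = 82, valid modulo lcm(24, 13) = 312: x ≡ 82 (mod 312).
Verify: 82 mod 8 = 2 ✓, 82 mod 3 = 1 ✓, 82 mod 13 = 4 ✓.

x ≡ 82 (mod 312).


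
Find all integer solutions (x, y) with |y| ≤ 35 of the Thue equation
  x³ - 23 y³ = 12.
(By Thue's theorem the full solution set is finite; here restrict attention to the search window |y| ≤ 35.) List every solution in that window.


The equation is x³ - 23y³ = 12. For fixed y, x³ = 23·y³ + 12, so a solution requires the RHS to be a perfect cube.
Strategy: iterate y from -35 to 35, compute RHS = 23·y³ + 12, and check whether it is a (positive or negative) perfect cube.
Check small values of y:
  y = 0: RHS = 12 is not a perfect cube.
  y = 1: RHS = 35 is not a perfect cube.
  y = -1: RHS = -11 is not a perfect cube.
  y = 2: RHS = 196 is not a perfect cube.
  y = -2: RHS = -172 is not a perfect cube.
  y = 3: RHS = 633 is not a perfect cube.
  y = -3: RHS = -609 is not a perfect cube.
Continuing the search up to |y| = 35 finds no solutions either.
No (x, y) in the scanned range satisfies the equation.

No integer solutions with |y| ≤ 35.


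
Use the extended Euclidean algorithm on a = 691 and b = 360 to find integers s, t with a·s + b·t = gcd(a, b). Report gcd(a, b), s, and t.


Euclidean algorithm on (691, 360) — divide until remainder is 0:
  691 = 1 · 360 + 331
  360 = 1 · 331 + 29
  331 = 11 · 29 + 12
  29 = 2 · 12 + 5
  12 = 2 · 5 + 2
  5 = 2 · 2 + 1
  2 = 2 · 1 + 0
gcd(691, 360) = 1.
Track Bezout coefficients alongside the remainders: start with r₀ = 691 = a·1 + b·0 (s = 1, t = 0) and r₁ = 360 = a·0 + b·1 (s = 0, t = 1); each new remainder r_{k+1} = r_{k-1} − q_k·r_k inherits s_{k+1} = s_{k-1} − q_k·s_k, t_{k+1} = t_{k-1} − q_k·t_k, so r_k = a·s_k + b·t_k at every step:
  q = 1: r = 331, s = 1 − 1·0 = 1, t = 0 − 1·1 = -1  (check: 691·1 + 360·(-1) = 331)
  q = 1: r = 29, s = 0 − 1·1 = -1, t = 1 − 1·(-1) = 2  (check: 691·(-1) + 360·2 = 29)
  q = 11: r = 12, s = 1 − 11·(-1) = 12, t = -1 − 11·2 = -23  (check: 691·12 + 360·(-23) = 12)
  q = 2: r = 5, s = -1 − 2·12 = -25, t = 2 − 2·(-23) = 48  (check: 691·(-25) + 360·48 = 5)
  q = 2: r = 2, s = 12 − 2·(-25) = 62, t = -23 − 2·48 = -119  (check: 691·62 + 360·(-119) = 2)
  q = 2: r = 1, s = -25 − 2·62 = -149, t = 48 − 2·(-119) = 286  (check: 691·(-149) + 360·286 = 1)
The row with r = 1 (the gcd) gives the Bezout coefficients s = -149, t = 286.
Result: 691 · (-149) + 360 · (286) = 1.

gcd(691, 360) = 1; s = -149, t = 286 (check: 691·(-149) + 360·286 = 1).


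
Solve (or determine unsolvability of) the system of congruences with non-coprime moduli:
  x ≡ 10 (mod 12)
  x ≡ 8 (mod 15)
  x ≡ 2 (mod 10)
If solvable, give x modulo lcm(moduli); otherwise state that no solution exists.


Moduli 12, 15, 10 are not pairwise coprime, so CRT works modulo lcm(m_i) when all pairwise compatibility conditions hold.
Pairwise compatibility: gcd(m_i, m_j) must divide a_i - a_j for every pair.
Merge one congruence at a time:
  Start: x ≡ 10 (mod 12).
  Combine with x ≡ 8 (mod 15): gcd(12, 15) = 3, and 8 - 10 = -2 is NOT divisible by 3.
    ⇒ system is inconsistent (no integer solution).

No solution (the system is inconsistent).


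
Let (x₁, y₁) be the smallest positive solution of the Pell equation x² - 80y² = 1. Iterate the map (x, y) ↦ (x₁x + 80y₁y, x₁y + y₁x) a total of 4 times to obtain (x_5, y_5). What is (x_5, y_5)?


Step 1: Find the fundamental solution (x₁, y₁) of x² - 80y² = 1.
  Expand √80 as a continued fraction. a₀ = ⌊√80⌋ = 8; iterate m_{k+1} = d_k·a_k − m_k, d_{k+1} = (80 − m_{k+1}²)/d_k, a_{k+1} = ⌊(a₀ + m_{k+1})/d_{k+1}⌋ (starting m₀ = 0, d₀ = 1), with convergents p_k = a_k·p_{k-1} + p_{k-2}, q_k = a_k·q_{k-1} + q_{k-2} (p₋₁ = 1, q₋₁ = 0):
  k = 0: a₀ = 8; p₀/q₀ = 8/1; p₀² − 80·q₀² = 64 − 80 = -16.
  k = 1: m = 8, d = 16, a = ⌊(8 + 8)/16⌋ = 1; p/q = (1·8 + 1)/(1·1 + 0) = 9/1; p² − 80·q² = 81 − 80 = 1.
  The first convergent with p² − 80·q² = 1 gives the fundamental solution (x₁, y₁) = (9, 1).
Step 2: Apply the recurrence (x_{n+1}, y_{n+1}) = (x₁x_n + 80y₁y_n, x₁y_n + y₁x_n) repeatedly.
  From (x_1, y_1) = (9, 1): x_2 = 9·9 + 80·1·1 = 161; y_2 = 9·1 + 1·9 = 18.
  From (x_2, y_2) = (161, 18): x_3 = 9·161 + 80·1·18 = 2889; y_3 = 9·18 + 1·161 = 323.
  From (x_3, y_3) = (2889, 323): x_4 = 9·2889 + 80·1·323 = 51841; y_4 = 9·323 + 1·2889 = 5796.
  From (x_4, y_4) = (51841, 5796): x_5 = 9·51841 + 80·1·5796 = 930249; y_5 = 9·5796 + 1·51841 = 104005.
Step 3: Verify x_5² - 80·y_5² = 865363202001 - 865363202000 = 1 (should be 1). ✓

(x_1, y_1) = (9, 1); (x_5, y_5) = (930249, 104005).


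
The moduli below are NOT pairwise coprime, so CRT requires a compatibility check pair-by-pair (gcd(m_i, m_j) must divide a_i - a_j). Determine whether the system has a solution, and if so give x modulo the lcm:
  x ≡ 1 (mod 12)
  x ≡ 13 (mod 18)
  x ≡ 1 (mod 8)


Moduli 12, 18, 8 are not pairwise coprime, so CRT works modulo lcm(m_i) when all pairwise compatibility conditions hold.
Pairwise compatibility: gcd(m_i, m_j) must divide a_i - a_j for every pair.
Merge one congruence at a time:
  Start: x ≡ 1 (mod 12).
  Combine with x ≡ 13 (mod 18): gcd(12, 18) = 6; 13 - 1 = 12, which IS divisible by 6, so compatible.
    Write x = 1 + 12·t and substitute into x ≡ 13 (mod 18): 12·t ≡ 13 − 1 = 12 (mod 18).
    Divide the congruence (and modulus) by g = 6: 2·t ≡ 2 (mod 3).
    The inverse of 2 mod 3 is 2 (since 2·2 = 4 = 1·3 + 1), so t ≡ 2·2 = 4 ≡ 1 (mod 3).
    Then x = 1 + 12·1 = 13, valid modulo lcm(12, 18) = 36: x ≡ 13 (mod 36).
  Combine with x ≡ 1 (mod 8): gcd(36, 8) = 4; 1 - 13 = -12, which IS divisible by 4, so compatible.
    Write x = 13 + 36·t and substitute into x ≡ 1 (mod 8): 36·t ≡ 1 − 13 = -12 (mod 8).
    Divide the congruence (and modulus) by g = 4: 9·t ≡ -3 (mod 2).
    Reduce coefficients mod 2: 1·t ≡ 1 (mod 2).
    So t ≡ 1 (mod 2).
    Then x = 13 + 36·1 = 49, valid modulo lcm(36, 8) = 72: x ≡ 49 (mod 72).
Verify: 49 mod 12 = 1, 49 mod 18 = 13, 49 mod 8 = 1.

x ≡ 49 (mod 72).


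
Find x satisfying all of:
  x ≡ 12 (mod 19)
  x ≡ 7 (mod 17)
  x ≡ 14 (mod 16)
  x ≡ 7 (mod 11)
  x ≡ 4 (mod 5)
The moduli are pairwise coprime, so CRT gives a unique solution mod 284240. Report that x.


Product of moduli M = 19 · 17 · 16 · 11 · 5 = 284240.
Merge one congruence at a time:
  Start: x ≡ 12 (mod 19).
  Combine with x ≡ 7 (mod 17); new modulus lcm = 323.
    Write x = 12 + 19·t and substitute into x ≡ 7 (mod 17): 19·t ≡ 7 − 12 = -5 (mod 17).
    Reduce coefficients mod 17: 2·t ≡ 12 (mod 17).
    The inverse of 2 mod 17 is 9 (since 2·9 = 18 = 1·17 + 1), so t ≡ 9·12 = 108 ≡ 6 (mod 17).
    Then x = 12 + 19·6 = 126, valid modulo lcm(19, 17) = 323: x ≡ 126 (mod 323).
  Combine with x ≡ 14 (mod 16); new modulus lcm = 5168.
    Write x = 126 + 323·t and substitute into x ≡ 14 (mod 16): 323·t ≡ 14 − 126 = -112 (mod 16).
    Reduce coefficients mod 16: 3·t ≡ 0 (mod 16).
    The inverse of 3 mod 16 is 11 (since 3·11 = 33 = 2·16 + 1), so t ≡ 11·0 = 0 ≡ 0 (mod 16).
    Then x = 126 + 323·0 = 126, valid modulo lcm(323, 16) = 5168: x ≡ 126 (mod 5168).
  Combine with x ≡ 7 (mod 11); new modulus lcm = 56848.
    Write x = 126 + 5168·t and substitute into x ≡ 7 (mod 11): 5168·t ≡ 7 − 126 = -119 (mod 11).
    Reduce coefficients mod 11: 9·t ≡ 2 (mod 11).
    The inverse of 9 mod 11 is 5 (since 9·5 = 45 = 4·11 + 1), so t ≡ 5·2 = 10 ≡ 10 (mod 11).
    Then x = 126 + 5168·10 = 51806, valid modulo lcm(5168, 11) = 56848: x ≡ 51806 (mod 56848).
  Combine with x ≡ 4 (mod 5); new modulus lcm = 284240.
    Write x = 51806 + 56848·t and substitute into x ≡ 4 (mod 5): 56848·t ≡ 4 − 51806 = -51802 (mod 5).
    Reduce coefficients mod 5: 3·t ≡ 3 (mod 5).
    The inverse of 3 mod 5 is 2 (since 3·2 = 6 = 1·5 + 1), so t ≡ 2·3 = 6 ≡ 1 (mod 5).
    Then x = 51806 + 56848·1 = 108654, valid modulo lcm(56848, 5) = 284240: x ≡ 108654 (mod 284240).
Verify against each original: 108654 mod 19 = 12, 108654 mod 17 = 7, 108654 mod 16 = 14, 108654 mod 11 = 7, 108654 mod 5 = 4.

x ≡ 108654 (mod 284240).


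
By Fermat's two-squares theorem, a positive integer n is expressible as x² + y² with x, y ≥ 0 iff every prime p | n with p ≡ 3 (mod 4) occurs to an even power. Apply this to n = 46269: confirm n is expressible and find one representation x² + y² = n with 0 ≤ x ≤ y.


Step 1: Factor n = 46269 = 3^2 · 53 · 97.
Step 2: Check the mod-4 condition on each prime factor: 3 ≡ 3 (mod 4), exponent 2 (must be even); 53 ≡ 1 (mod 4), exponent 1; 97 ≡ 1 (mod 4), exponent 1.
All primes ≡ 3 (mod 4) appear to even exponent (or don't appear), so by the two-squares theorem n IS expressible as a sum of two squares.
Step 3: Build a representation. Group n = k² · m with k = 3 and m = 53 · 97 = 5141 (a product of primes ≡ 1 (mod 4)); a representation of m scales to one of n via (k·x)² + (k·y)² = k²(x² + y²). Each prime p ≡ 1 (mod 4) is itself a sum of two squares; find a² by testing p − a² for a perfect square:
  53: 53 − 1² = 52, 53 − 2² = 49 = 7² ⇒ 53 = 2² + 7².
  97: 97 − 1² = 96, 97 − 2² = 93, 97 − 3² = 88, 97 − 4² = 81 = 9² ⇒ 97 = 4² + 9².
  Combine using the Brahmagupta–Fibonacci identity (a² + b²)(c² + d²) = (ac − bd)² + (ad + bc)² = (ac + bd)² + (ad − bc)²:
  53 · 97 = 5141: from (2² + 7²)(4² + 9²), take (2·4 − 7·9, 2·9 + 7·4) = (8 − 63, 18 + 28) = (-55, 46); dropping signs (only squares matter) gives (55, 46); check 55² + 46² = 3025 + 2116 = 5141 ✓.
  Scale by k = 3: (3·55, 3·46) = (165, 138).
Step 4: Order so x ≤ y and verify: 138² + 165² = 19044 + 27225 = 46269 = n. ✓

n = 46269 = 138² + 165² (one valid representation with x ≤ y).
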